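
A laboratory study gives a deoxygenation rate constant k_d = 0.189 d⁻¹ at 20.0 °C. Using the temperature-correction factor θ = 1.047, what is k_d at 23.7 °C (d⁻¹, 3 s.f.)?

k_d(T₂) = k_d(T₁) · θ^(T₂−T₁) = 0.189 × 1.047^(23.7−20.0)
= 0.189 × 1.047^3.70 = 0.189 × 1.185 = 0.2240 d⁻¹.

k_d ≈ 0.224 d⁻¹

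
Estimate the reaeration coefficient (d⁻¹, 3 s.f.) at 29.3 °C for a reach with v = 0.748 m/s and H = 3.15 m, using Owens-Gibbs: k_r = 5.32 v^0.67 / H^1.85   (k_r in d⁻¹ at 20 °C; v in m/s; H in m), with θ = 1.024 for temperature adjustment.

k_r ≈ 0.654 d⁻¹

k_r(20) = 5.32 × 0.748^0.67 / 3.15^1.85 = 5.32 × 0.8232 / 8.354 = 0.5243 d⁻¹.
k_r(29.3) = 0.5243 × 1.024^(29.3−20) = 0.5243 × 1.247 = 0.6536 d⁻¹.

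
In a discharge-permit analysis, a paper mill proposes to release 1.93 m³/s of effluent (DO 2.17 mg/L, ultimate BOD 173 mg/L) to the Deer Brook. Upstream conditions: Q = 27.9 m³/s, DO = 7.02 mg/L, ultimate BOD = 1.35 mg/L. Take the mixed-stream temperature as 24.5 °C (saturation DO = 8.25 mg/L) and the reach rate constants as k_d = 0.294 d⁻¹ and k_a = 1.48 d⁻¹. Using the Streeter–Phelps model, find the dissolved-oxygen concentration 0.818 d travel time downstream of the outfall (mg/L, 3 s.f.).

Mixed DO = (27.9×7.02 + 1.93×2.17)/(27.9+1.93) = 200.0/29.83 = 6.706 mg/L.
Mixed L₀ = (27.9×1.35 + 1.93×173)/(29.83) = 371.6/29.83 = 12.46 mg/L.
Initial deficit D₀ = C_s − DO₀ = 8.25 − 6.706 = 1.544 mg/L.
D(0.818) = [0.294×12.46/(1.48−0.294)](e^(−0.294×0.818) − e^(−1.48×0.818)) + 1.544 e^(−1.48×0.818)
= 3.088 × (0.7862 − 0.2980) + 1.544 × 0.2980 = 1.968 mg/L.
DO = 8.25 − 1.968 = 6.282 mg/L.

DO ≈ 6.28 mg/L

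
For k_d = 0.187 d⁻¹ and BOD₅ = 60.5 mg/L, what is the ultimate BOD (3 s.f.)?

BOD₅ = L₀(1 − e^(−5k_d)) ⇒ L₀ = BOD₅ / (1 − e^(−5×0.187))
= 60.5 / (1 − 0.3926) = 60.5 / 0.6074 = 99.60 mg/L.

L₀ ≈ 99.6 mg/L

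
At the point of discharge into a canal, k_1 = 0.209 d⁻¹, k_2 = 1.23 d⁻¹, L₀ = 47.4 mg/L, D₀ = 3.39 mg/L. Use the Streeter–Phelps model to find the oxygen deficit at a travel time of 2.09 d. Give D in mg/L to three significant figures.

k_1 L₀/(k_2−k_1) = 0.209×47.4/(1.23−0.209) = 9.907/1.021 = 9.703 mg/L.
e^(−k_1 t) = e^(−0.209×2.090) = 0.6461; e^(−k_2 t) = e^(−1.23×2.090) = 0.07648.
D = 9.703 × (0.6461 − 0.07648) + 3.39 × 0.07648 = 5.527 + 0.2593 = 5.786 mg/L.

D ≈ 5.79 mg/L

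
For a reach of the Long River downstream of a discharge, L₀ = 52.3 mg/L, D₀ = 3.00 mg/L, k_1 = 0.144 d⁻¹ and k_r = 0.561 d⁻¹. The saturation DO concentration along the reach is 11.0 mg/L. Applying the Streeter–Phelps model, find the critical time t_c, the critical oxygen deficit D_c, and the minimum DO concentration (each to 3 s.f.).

t_c = [1/(k_r−k_1)] ln[(k_r/k_1)(1 − D₀(k_r−k_1)/(k_1 L₀))]
= [1/(0.561−0.144)] ln[(0.561/0.144)(1 − 3.00×0.4170/(0.144×52.3))]
= (1/0.4170) ln[3.896 × 0.8339] = 2.398 × ln(3.249) = 2.398 × 1.178 = 2.826 d.
D_c = (k_1/k_r) L₀ e^(−k_1 t_c) = (0.144/0.561) × 52.3 × e^(−0.144×2.826) = 0.2567 × 52.3 × 0.6657 = 8.937 mg/L.
Minimum DO = C_s − D_c = 11.0 − 8.937 = 2.063 mg/L.

t_c ≈ 2.83 d; D_c ≈ 8.94 mg/L; min DO ≈ 2.06 mg/L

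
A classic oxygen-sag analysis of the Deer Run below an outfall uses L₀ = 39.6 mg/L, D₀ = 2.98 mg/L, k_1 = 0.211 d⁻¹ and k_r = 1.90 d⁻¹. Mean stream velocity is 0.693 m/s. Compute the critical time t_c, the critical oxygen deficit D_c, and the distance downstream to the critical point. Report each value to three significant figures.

t_c ≈ 0.755 d; D_c ≈ 3.75 mg/L; x_c ≈ 45.2 km

At the critical point dD/dt = 0, so k_1 L₀ e^(−k_1 t) = k_r D. Substituting D(t) from the Streeter–Phelps equation and solving for t gives
t_c = ln[(k_r/k_1)(1 − D₀(k_r−k_1)/(k_1 L₀))] / (k_r−k_1).
Here k_r−k_1 = 1.689 d⁻¹ and 1 − D₀(k_r−k_1)/(k_1 L₀) = 1 − 2.98×1.689/(0.211×39.6) = 0.3976, so
t_c = ln(9.005 × 0.3976) / 1.689 = 1.276 / 1.689 = 0.7552 d.
D_c = (k_1/k_r) L₀ e^(−k_1 t_c) = (0.211/1.90) × 39.6 × e^(−0.211×0.7552) = 0.1111 × 39.6 × 0.8527 = 3.750 mg/L.
x_c = v t_c = 0.693 m/s × 0.7552 d × 86400 s/d = 45220 m ≈ 45.2 km.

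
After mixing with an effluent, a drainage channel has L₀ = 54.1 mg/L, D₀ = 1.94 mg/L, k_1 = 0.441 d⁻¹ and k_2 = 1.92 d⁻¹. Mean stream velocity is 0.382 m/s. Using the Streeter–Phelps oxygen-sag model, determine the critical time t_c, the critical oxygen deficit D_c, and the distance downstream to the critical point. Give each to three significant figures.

With k_2/k_1 = 4.354 and 1 − D₀(k_2−k_1)/(k_1 L₀) = 0.8797,
t_c = ln(4.354 × 0.8797) / (1.92 − 0.441) = ln(3.830) / 1.479 = 1.343/1.479 = 0.9080 d.
D_c = (k_1/k_2) L₀ e^(−k_1 t_c) = (0.441/1.92) × 54.1 × e^(−0.441×0.9080) = 0.2297 × 54.1 × 0.6700 = 8.326 mg/L.
x_c = v t_c = 0.382 m/s × 0.9080 d × 86400 s/d = 29970 m ≈ 30.0 km.

t_c ≈ 0.908 d; D_c ≈ 8.33 mg/L; x_c ≈ 30.0 km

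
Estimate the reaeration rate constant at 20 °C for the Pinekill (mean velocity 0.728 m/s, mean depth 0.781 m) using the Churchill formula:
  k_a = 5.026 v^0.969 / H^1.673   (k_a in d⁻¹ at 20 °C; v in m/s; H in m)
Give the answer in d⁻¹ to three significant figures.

k_a ≈ 5.59 d⁻¹

k_a = 5.026 × 0.728^0.969 / 0.781^1.673 = 5.026 × 0.7352 / 0.6613 = 5.588 d⁻¹.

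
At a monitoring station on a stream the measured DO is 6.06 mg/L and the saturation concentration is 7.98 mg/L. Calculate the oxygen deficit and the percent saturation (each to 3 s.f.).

D = C_s − C = 7.98 − 6.06 = 1.92 mg/L.
% saturation = 6.06/7.98 × 100 = 75.9 %.

D ≈ 1.92 mg/L; 75.9 % saturation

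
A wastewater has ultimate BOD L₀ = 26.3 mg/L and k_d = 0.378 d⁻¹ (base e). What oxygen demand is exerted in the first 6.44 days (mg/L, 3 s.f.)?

y_t = L₀(1 − e^(−k_d t)) = 26.3 × (1 − e^(−0.378×6.44))
= 26.3 × (1 − 0.08766) = 26.3 × 0.9123 = 23.99 mg/L.

y ≈ 24.0 mg/L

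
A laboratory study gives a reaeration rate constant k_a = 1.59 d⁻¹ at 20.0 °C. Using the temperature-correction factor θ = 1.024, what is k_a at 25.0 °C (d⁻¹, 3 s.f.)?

k_a ≈ 1.79 d⁻¹

k_a(T₂) = k_a(T₁) · θ^(T₂−T₁) = 1.59 × 1.024^(25.0−20.0)
= 1.59 × 1.024^5.00 = 1.59 × 1.126 = 1.790 d⁻¹.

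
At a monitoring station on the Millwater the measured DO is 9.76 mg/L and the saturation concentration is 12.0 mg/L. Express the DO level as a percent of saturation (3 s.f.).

81.3 % saturation

% saturation = C/C_s × 100 = 9.76/12.0 × 100 = 81.3 %.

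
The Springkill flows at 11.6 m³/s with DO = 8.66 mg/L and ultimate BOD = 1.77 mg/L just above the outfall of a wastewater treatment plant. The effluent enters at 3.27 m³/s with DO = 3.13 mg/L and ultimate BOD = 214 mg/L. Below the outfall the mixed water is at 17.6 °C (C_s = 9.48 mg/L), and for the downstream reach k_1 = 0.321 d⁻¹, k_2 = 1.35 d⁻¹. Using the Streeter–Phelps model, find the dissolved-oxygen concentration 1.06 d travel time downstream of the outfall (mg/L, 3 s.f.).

DO ≈ 1.85 mg/L

Mixed DO = (11.6×8.66 + 3.27×3.13)/(11.6+3.27) = 110.7/14.87 = 7.444 mg/L.
Mixed L₀ = (11.6×1.77 + 3.27×214)/(14.87) = 720.3/14.87 = 48.44 mg/L.
Initial deficit D₀ = C_s − DO₀ = 9.48 − 7.444 = 2.036 mg/L.
D(1.06) = [0.321×48.44/(1.35−0.321)](e^(−0.321×1.06) − e^(−1.35×1.06)) + 2.036 e^(−1.35×1.06)
= 15.11 × (0.7116 − 0.2391) + 2.036 × 0.2391 = 7.627 mg/L.
DO = 9.48 − 7.627 = 1.853 mg/L.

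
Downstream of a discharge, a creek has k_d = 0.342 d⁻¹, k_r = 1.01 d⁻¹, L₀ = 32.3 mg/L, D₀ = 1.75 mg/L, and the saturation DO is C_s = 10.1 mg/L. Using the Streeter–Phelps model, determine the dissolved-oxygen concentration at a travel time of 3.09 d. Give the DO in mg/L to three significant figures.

k_d L₀/(k_r−k_d) = 0.342×32.3/(1.01−0.342) = 11.05/0.6680 = 16.54 mg/L.
e^(−k_d t) = e^(−0.342×3.090) = 0.3476; e^(−k_r t) = e^(−1.01×3.090) = 0.04412.
D = 16.54 × (0.3476 − 0.04412) + 1.75 × 0.04412 = 5.018 + 0.07721 = 5.095 mg/L.
DO = C_s − D = 10.1 − 5.095 = 5.005 mg/L.

DO ≈ 5.00 mg/L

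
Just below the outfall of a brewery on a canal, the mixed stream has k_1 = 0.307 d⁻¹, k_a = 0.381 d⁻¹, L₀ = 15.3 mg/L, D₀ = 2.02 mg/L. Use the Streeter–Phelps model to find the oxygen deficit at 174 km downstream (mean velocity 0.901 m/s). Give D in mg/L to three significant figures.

Travel time t = x/v = 174 km / (0.901 m/s) = 174000 m / 0.901 m/s = 193100 s = 2.235 d.
k_1 L₀/(k_a−k_1) = 0.307×15.3/(0.381−0.307) = 4.697/0.07400 = 63.47 mg/L.
e^(−k_1 t) = e^(−0.307×2.235) = 0.5035; e^(−k_a t) = e^(−0.381×2.235) = 0.4267.
D = 63.47 × (0.5035 − 0.4267) + 2.02 × 0.4267 = 4.872 + 0.8620 = 5.734 mg/L.

D ≈ 5.73 mg/L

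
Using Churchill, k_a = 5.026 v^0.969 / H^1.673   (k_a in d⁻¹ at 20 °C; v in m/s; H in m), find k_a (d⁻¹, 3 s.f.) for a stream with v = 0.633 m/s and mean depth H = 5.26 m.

k_a = 5.026 × 0.633^0.969 / 5.26^1.673 = 5.026 × 0.6420 / 16.08 = 0.2007 d⁻¹.

k_a ≈ 0.201 d⁻¹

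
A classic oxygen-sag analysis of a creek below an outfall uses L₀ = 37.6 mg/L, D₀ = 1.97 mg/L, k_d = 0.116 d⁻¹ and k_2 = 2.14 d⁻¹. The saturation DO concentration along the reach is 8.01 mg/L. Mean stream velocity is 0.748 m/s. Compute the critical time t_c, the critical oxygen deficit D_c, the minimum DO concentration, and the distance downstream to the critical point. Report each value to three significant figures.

t_c ≈ 0.227 d; D_c ≈ 1.99 mg/L; min DO ≈ 6.02 mg/L; x_c ≈ 14.7 km

t_c = [1/(k_2−k_d)] ln[(k_2/k_d)(1 − D₀(k_2−k_d)/(k_d L₀))]
= [1/(2.14−0.116)] ln[(2.14/0.116)(1 − 1.97×2.024/(0.116×37.6))]
= (1/2.024) ln[18.45 × 0.08582] = 0.4941 × ln(1.583) = 0.4941 × 0.4595 = 0.2270 d.
D_c = (k_d/k_2) L₀ e^(−k_d t_c) = (0.116/2.14) × 37.6 × e^(−0.116×0.2270) = 0.05421 × 37.6 × 0.9740 = 1.985 mg/L.
Minimum DO = C_s − D_c = 8.01 − 1.985 = 6.025 mg/L.
x_c = v t_c = 0.748 m/s × 0.2270 d × 86400 s/d = 14670 m ≈ 14.7 km.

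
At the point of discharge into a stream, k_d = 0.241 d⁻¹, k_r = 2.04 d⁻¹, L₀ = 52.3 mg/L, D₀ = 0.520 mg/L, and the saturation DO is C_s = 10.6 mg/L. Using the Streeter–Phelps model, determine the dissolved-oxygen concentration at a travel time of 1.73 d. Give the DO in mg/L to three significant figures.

DO ≈ 6.17 mg/L

k_d L₀/(k_r−k_d) = 0.241×52.3/(2.04−0.241) = 12.60/1.799 = 7.006 mg/L.
e^(−k_d t) = e^(−0.241×1.730) = 0.6591; e^(−k_r t) = e^(−2.04×1.730) = 0.02933.
D = 7.006 × (0.6591 − 0.02933) + 0.520 × 0.02933 = 4.412 + 0.01525 = 4.427 mg/L.
DO = C_s − D = 10.6 − 4.427 = 6.173 mg/L.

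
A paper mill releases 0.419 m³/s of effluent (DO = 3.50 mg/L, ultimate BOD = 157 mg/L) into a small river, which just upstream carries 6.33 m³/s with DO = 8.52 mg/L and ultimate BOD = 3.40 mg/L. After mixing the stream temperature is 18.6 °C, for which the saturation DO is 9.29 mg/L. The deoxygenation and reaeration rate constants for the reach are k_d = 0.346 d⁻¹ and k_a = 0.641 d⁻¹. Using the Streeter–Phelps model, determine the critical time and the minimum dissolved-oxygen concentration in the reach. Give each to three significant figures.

t_c ≈ 1.84 d; minimum DO ≈ 5.59 mg/L

Mixed DO = (6.33×8.52 + 0.419×3.50)/(6.33+0.419) = 55.40/6.749 = 8.208 mg/L.
Mixed L₀ = (6.33×3.40 + 0.419×157)/(6.749) = 87.31/6.749 = 12.94 mg/L.
Initial deficit D₀ = C_s − DO₀ = 9.29 − 8.208 = 1.082 mg/L.
t_c = (1/0.2950) ln[(0.641/0.346)(1 − 1.082×0.2950/(0.346×12.94))] = 3.390 × ln(1.721) = 1.839 d.
D_c = (0.346/0.641) × 12.94 × e^(−0.346×1.839) = 0.5398 × 12.94 × 0.5292 = 3.695 mg/L.
Minimum DO = 9.29 − 3.695 = 5.595 mg/L.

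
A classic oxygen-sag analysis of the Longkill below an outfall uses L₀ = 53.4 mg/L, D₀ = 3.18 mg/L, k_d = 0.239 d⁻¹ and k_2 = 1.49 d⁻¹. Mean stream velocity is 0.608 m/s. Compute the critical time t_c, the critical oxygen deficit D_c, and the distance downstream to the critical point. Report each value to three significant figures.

t_c ≈ 1.16 d; D_c ≈ 6.48 mg/L; x_c ≈ 61.2 km

With k_2/k_d = 6.234 and 1 − D₀(k_2−k_d)/(k_d L₀) = 0.6883,
t_c = ln(6.234 × 0.6883) / (1.49 − 0.239) = ln(4.291) / 1.251 = 1.457/1.251 = 1.164 d.
D_c = (k_d/k_2) L₀ e^(−k_d t_c) = (0.239/1.49) × 53.4 × e^(−0.239×1.164) = 0.1604 × 53.4 × 0.7571 = 6.485 mg/L.
x_c = v t_c = 0.608 m/s × 1.164 d × 86400 s/d = 61160 m ≈ 61.2 km.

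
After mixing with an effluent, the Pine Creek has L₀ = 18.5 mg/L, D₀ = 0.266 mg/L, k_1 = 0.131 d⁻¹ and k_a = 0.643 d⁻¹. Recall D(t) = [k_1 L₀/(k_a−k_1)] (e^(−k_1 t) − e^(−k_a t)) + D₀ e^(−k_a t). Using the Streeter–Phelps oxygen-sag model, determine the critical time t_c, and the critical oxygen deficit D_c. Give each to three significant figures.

With k_a/k_1 = 4.908 and 1 − D₀(k_a−k_1)/(k_1 L₀) = 0.9438,
t_c = ln(4.908 × 0.9438) / (0.643 − 0.131) = ln(4.633) / 0.5120 = 1.533/0.5120 = 2.994 d.
D_c = (k_1/k_a) L₀ e^(−k_1 t_c) = (0.131/0.643) × 18.5 × e^(−0.131×2.994) = 0.2037 × 18.5 × 0.6755 = 2.546 mg/L.

t_c ≈ 2.99 d; D_c ≈ 2.55 mg/L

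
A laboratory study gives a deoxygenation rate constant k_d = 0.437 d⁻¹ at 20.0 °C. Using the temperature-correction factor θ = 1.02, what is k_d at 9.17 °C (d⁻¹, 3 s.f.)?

k_d(T₂) = k_d(T₁) · θ^(T₂−T₁) = 0.437 × 1.02^(9.17−20.0)
= 0.437 × 1.02^-10.8 = 0.437 × 0.8070 = 0.3526 d⁻¹.

k_d ≈ 0.353 d⁻¹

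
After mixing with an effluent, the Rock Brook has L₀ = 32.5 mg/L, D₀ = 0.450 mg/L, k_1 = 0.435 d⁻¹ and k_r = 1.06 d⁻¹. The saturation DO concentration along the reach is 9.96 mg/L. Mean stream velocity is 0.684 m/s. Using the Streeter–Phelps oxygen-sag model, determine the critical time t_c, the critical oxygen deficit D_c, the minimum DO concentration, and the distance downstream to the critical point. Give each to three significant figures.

t_c ≈ 1.39 d; D_c ≈ 7.28 mg/L; min DO ≈ 2.68 mg/L; x_c ≈ 82.3 km

At the critical point dD/dt = 0, so k_1 L₀ e^(−k_1 t) = k_r D. Substituting D(t) from the Streeter–Phelps equation and solving for t gives
t_c = ln[(k_r/k_1)(1 − D₀(k_r−k_1)/(k_1 L₀))] / (k_r−k_1).
Here k_r−k_1 = 0.6250 d⁻¹ and 1 − D₀(k_r−k_1)/(k_1 L₀) = 1 − 0.450×0.6250/(0.435×32.5) = 0.9801, so
t_c = ln(2.437 × 0.9801) / 0.6250 = 0.8706 / 0.6250 = 1.393 d.
D_c = (k_1/k_r) L₀ e^(−k_1 t_c) = (0.435/1.06) × 32.5 × e^(−0.435×1.393) = 0.4104 × 32.5 × 0.5456 = 7.276 mg/L.
Minimum DO = C_s − D_c = 9.96 − 7.276 = 2.684 mg/L.
x_c = v t_c = 0.684 m/s × 1.393 d × 86400 s/d = 82320 m ≈ 82.3 km.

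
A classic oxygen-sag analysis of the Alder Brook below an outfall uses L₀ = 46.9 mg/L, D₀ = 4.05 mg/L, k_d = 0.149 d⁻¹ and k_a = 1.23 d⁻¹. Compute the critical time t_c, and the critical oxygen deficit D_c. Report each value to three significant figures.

t_c ≈ 1.04 d; D_c ≈ 4.86 mg/L

With k_a/k_d = 8.255 and 1 − D₀(k_a−k_d)/(k_d L₀) = 0.3735,
t_c = ln(8.255 × 0.3735) / (1.23 − 0.149) = ln(3.083) / 1.081 = 1.126/1.081 = 1.042 d.
L(t_c) = L₀ e^(−k_d t_c) = 46.9 × 0.8562 = 40.16 mg/L, and at the critical point k_a D_c = k_d L, so D_c = (0.149/1.23) × 40.16 = 4.865 mg/L.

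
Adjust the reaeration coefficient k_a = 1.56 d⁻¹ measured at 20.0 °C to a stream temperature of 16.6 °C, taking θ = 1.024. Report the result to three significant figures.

k_a(T₂) = k_a(T₁) · θ^(T₂−T₁) = 1.56 × 1.024^(16.6−20.0)
= 1.56 × 1.024^-3.40 = 1.56 × 0.9225 = 1.439 d⁻¹.

k_a ≈ 1.44 d⁻¹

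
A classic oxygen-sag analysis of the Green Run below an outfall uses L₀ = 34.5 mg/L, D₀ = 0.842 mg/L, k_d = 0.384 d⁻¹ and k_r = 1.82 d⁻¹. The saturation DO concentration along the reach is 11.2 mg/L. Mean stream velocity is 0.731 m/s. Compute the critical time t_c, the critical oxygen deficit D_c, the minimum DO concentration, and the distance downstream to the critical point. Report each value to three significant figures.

t_c = [1/(k_r−k_d)] ln[(k_r/k_d)(1 − D₀(k_r−k_d)/(k_d L₀))]
= [1/(1.82−0.384)] ln[(1.82/0.384)(1 − 0.842×1.436/(0.384×34.5))]
= (1/1.436) ln[4.740 × 0.9087] = 0.6964 × ln(4.307) = 0.6964 × 1.460 = 1.017 d.
D_c = (k_d/k_r) L₀ e^(−k_d t_c) = (0.384/1.82) × 34.5 × e^(−0.384×1.017) = 0.2110 × 34.5 × 0.6767 = 4.926 mg/L.
Minimum DO = C_s − D_c = 11.2 − 4.926 = 6.274 mg/L.
x_c = v t_c = 0.731 m/s × 1.017 d × 86400 s/d = 64220 m ≈ 64.2 km.

t_c ≈ 1.02 d; D_c ≈ 4.93 mg/L; min DO ≈ 6.27 mg/L; x_c ≈ 64.2 km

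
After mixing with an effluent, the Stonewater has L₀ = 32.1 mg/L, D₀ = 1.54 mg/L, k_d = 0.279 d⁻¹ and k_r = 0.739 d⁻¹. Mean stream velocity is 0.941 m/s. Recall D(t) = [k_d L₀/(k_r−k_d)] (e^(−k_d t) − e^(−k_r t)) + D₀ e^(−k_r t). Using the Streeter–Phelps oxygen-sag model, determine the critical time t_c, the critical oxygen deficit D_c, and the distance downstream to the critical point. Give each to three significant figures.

With k_r/k_d = 2.649 and 1 − D₀(k_r−k_d)/(k_d L₀) = 0.9209,
t_c = ln(2.649 × 0.9209) / (0.739 − 0.279) = ln(2.439) / 0.4600 = 0.8917/0.4600 = 1.938 d.
L(t_c) = L₀ e^(−k_d t_c) = 32.1 × 0.5823 = 18.69 mg/L, and at the critical point k_r D_c = k_d L, so D_c = (0.279/0.739) × 18.69 = 7.056 mg/L.
x_c = v t_c = 0.941 m/s × 1.938 d × 86400 s/d = 157600 m ≈ 158 km.

t_c ≈ 1.94 d; D_c ≈ 7.06 mg/L; x_c ≈ 158 km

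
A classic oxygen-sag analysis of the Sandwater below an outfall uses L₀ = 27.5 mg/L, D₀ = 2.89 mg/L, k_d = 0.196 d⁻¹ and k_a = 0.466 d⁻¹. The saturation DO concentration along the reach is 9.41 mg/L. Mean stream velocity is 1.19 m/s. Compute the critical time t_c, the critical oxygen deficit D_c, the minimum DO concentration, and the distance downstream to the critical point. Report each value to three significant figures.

At the critical point dD/dt = 0, so k_d L₀ e^(−k_d t) = k_a D. Substituting D(t) from the Streeter–Phelps equation and solving for t gives
t_c = ln[(k_a/k_d)(1 − D₀(k_a−k_d)/(k_d L₀))] / (k_a−k_d).
Here k_a−k_d = 0.2700 d⁻¹ and 1 − D₀(k_a−k_d)/(k_d L₀) = 1 − 2.89×0.2700/(0.196×27.5) = 0.8552, so
t_c = ln(2.378 × 0.8552) / 0.2700 = 0.7097 / 0.2700 = 2.628 d.
D_c = (k_d/k_a) L₀ e^(−k_d t_c) = (0.196/0.466) × 27.5 × e^(−0.196×2.628) = 0.4206 × 27.5 × 0.5974 = 6.910 mg/L.
Minimum DO = C_s − D_c = 9.41 − 6.910 = 2.500 mg/L.
x_c = v t_c = 1.19 m/s × 2.628 d × 86400 s/d = 270200 m ≈ 270 km.

t_c ≈ 2.63 d; D_c ≈ 6.91 mg/L; min DO ≈ 2.50 mg/L; x_c ≈ 270 km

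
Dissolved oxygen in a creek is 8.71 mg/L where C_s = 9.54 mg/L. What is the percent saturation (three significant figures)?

% saturation = C/C_s × 100 = 8.71/9.54 × 100 = 91.3 %.

91.3 % saturation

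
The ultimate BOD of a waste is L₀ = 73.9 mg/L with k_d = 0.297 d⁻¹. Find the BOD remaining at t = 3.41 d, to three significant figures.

L_t = L₀ e^(−k_d t) = 73.9 × e^(−0.297×3.41) = 73.9 × 0.3632 = 26.84 mg/L.

L ≈ 26.8 mg/L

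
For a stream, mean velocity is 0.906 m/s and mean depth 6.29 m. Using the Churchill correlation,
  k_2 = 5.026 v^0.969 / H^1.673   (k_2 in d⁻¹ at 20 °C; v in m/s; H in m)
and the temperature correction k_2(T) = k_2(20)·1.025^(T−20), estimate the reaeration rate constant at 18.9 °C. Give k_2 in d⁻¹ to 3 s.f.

k_2 ≈ 0.205 d⁻¹

k_2(20) = 5.026 × 0.906^0.969 / 6.29^1.673 = 5.026 × 0.9088 / 21.68 = 0.2106 d⁻¹.
k_2(18.9) = 0.2106 × 1.025^(18.9−20) = 0.2106 × 0.9732 = 0.2050 d⁻¹.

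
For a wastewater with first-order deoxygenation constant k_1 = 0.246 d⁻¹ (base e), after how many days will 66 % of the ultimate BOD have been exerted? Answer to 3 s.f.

t ≈ 4.39 d

y/L₀ = 1 − e^(−k_1 t) = 0.66 ⇒ e^(−k_1 t) = 0.340
t = −ln(0.340) / 0.246 = 1.079 / 0.246 = 4.385 d.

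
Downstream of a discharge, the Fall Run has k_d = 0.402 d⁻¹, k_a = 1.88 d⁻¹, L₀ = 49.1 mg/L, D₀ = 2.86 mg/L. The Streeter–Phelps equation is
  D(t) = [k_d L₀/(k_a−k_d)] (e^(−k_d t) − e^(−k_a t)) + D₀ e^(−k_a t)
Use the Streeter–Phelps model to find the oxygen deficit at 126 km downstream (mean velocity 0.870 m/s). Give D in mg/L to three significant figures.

D ≈ 6.36 mg/L

Travel time t = x/v = 126 km / (0.870 m/s) = 126000 m / 0.870 m/s = 144800 s = 1.676 d.
k_d L₀/(k_a−k_d) = 0.402×49.1/(1.88−0.402) = 19.74/1.478 = 13.35 mg/L.
e^(−k_d t) = e^(−0.402×1.676) = 0.5097; e^(−k_a t) = e^(−1.88×1.676) = 0.04279.
D = 13.35 × (0.5097 − 0.04279) + 2.86 × 0.04279 = 6.236 + 0.1224 = 6.358 mg/L.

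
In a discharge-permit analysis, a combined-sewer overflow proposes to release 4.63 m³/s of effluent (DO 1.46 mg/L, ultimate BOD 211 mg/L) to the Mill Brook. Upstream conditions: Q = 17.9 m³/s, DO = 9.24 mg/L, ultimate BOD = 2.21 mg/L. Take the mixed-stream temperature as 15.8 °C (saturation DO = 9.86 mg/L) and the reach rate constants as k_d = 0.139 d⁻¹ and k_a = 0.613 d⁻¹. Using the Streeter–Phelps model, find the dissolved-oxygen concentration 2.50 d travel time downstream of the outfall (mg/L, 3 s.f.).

Mixed DO = (17.9×9.24 + 4.63×1.46)/(17.9+4.63) = 172.2/22.53 = 7.641 mg/L.
Mixed L₀ = (17.9×2.21 + 4.63×211)/(22.53) = 1016/22.53 = 45.12 mg/L.
Initial deficit D₀ = C_s − DO₀ = 9.86 − 7.641 = 2.219 mg/L.
D(2.50) = [0.139×45.12/(0.613−0.139)](e^(−0.139×2.50) − e^(−0.613×2.50)) + 2.219 e^(−0.613×2.50)
= 13.23 × (0.7065 − 0.2160) + 2.219 × 0.2160 = 6.968 mg/L.
DO = 9.86 − 6.968 = 2.892 mg/L.

DO ≈ 2.89 mg/L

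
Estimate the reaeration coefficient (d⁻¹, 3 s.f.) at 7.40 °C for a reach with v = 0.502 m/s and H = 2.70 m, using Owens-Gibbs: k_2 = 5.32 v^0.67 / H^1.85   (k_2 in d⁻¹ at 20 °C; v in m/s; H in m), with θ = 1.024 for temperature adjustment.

k_2 ≈ 0.396 d⁻¹

k_2(20) = 5.32 × 0.502^0.67 / 2.70^1.85 = 5.32 × 0.6302 / 6.281 = 0.5338 d⁻¹.
k_2(7.40) = 0.5338 × 1.024^(7.40−20) = 0.5338 × 0.7417 = 0.3959 d⁻¹.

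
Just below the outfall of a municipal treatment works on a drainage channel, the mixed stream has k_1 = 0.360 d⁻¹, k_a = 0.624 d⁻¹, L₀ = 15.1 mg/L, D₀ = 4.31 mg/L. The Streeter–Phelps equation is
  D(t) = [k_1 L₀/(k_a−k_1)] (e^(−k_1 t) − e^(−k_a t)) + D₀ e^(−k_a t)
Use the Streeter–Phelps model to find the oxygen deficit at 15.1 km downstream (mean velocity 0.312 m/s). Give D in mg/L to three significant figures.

D ≈ 5.35 mg/L

Travel time t = x/v = 15.1 km / (0.312 m/s) = 15100 m / 0.312 m/s = 48400 s = 0.5602 d.
k_1 L₀/(k_a−k_1) = 0.360×15.1/(0.624−0.360) = 5.436/0.2640 = 20.59 mg/L.
e^(−k_1 t) = e^(−0.360×0.5602) = 0.8174; e^(−k_a t) = e^(−0.624×0.5602) = 0.7050.
D = 20.59 × (0.8174 − 0.7050) + 4.31 × 0.7050 = 2.314 + 3.039 = 5.352 mg/L.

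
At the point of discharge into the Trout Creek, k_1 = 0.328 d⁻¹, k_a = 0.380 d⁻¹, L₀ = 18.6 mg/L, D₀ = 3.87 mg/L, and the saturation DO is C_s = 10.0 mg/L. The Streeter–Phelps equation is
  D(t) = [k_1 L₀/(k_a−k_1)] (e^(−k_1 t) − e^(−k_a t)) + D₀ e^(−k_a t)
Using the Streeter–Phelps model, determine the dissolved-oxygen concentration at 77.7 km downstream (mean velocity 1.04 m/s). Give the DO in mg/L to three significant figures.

Travel time t = x/v = 77.7 km / (1.04 m/s) = 77700 m / 1.04 m/s = 74710 s = 0.8647 d.
k_1 L₀/(k_a−k_1) = 0.328×18.6/(0.380−0.328) = 6.101/0.05200 = 117.3 mg/L.
e^(−k_1 t) = e^(−0.328×0.8647) = 0.7530; e^(−k_a t) = e^(−0.380×0.8647) = 0.7199.
D = 117.3 × (0.7530 − 0.7199) + 3.87 × 0.7199 = 3.885 + 2.786 = 6.671 mg/L.
DO = C_s − D = 10.0 − 6.671 = 3.329 mg/L.

DO ≈ 3.33 mg/L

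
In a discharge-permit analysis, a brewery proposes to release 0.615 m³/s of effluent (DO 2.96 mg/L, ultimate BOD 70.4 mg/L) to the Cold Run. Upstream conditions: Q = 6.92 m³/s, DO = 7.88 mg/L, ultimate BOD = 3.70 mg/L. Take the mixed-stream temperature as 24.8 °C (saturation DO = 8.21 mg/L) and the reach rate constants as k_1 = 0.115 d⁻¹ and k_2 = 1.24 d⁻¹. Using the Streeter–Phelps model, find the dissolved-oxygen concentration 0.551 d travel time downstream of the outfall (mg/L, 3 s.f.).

Mixed DO = (6.92×7.88 + 0.615×2.96)/(6.92+0.615) = 56.35/7.535 = 7.478 mg/L.
Mixed L₀ = (6.92×3.70 + 0.615×70.4)/(7.535) = 68.90/7.535 = 9.144 mg/L.
Initial deficit D₀ = C_s − DO₀ = 8.21 − 7.478 = 0.7316 mg/L.
D(0.551) = [0.115×9.144/(1.24−0.115)](e^(−0.115×0.551) − e^(−1.24×0.551)) + 0.7316 e^(−1.24×0.551)
= 0.9347 × (0.9386 − 0.5050) + 0.7316 × 0.5050 = 0.7747 mg/L.
DO = 8.21 − 0.7747 = 7.435 mg/L.

DO ≈ 7.44 mg/L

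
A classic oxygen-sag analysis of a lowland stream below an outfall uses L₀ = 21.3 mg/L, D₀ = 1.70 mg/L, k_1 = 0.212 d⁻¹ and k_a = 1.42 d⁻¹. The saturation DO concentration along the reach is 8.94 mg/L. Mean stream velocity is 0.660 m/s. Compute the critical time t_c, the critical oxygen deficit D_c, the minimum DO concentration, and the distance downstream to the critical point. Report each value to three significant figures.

t_c ≈ 1.07 d; D_c ≈ 2.53 mg/L; min DO ≈ 6.41 mg/L; x_c ≈ 61.1 km

t_c = [1/(k_a−k_1)] ln[(k_a/k_1)(1 − D₀(k_a−k_1)/(k_1 L₀))]
= [1/(1.42−0.212)] ln[(1.42/0.212)(1 − 1.70×1.208/(0.212×21.3))]
= (1/1.208) ln[6.698 × 0.5452] = 0.8278 × ln(3.652) = 0.8278 × 1.295 = 1.072 d.
D_c = (k_1/k_a) L₀ e^(−k_1 t_c) = (0.212/1.42) × 21.3 × e^(−0.212×1.072) = 0.1493 × 21.3 × 0.7967 = 2.533 mg/L.
Minimum DO = C_s − D_c = 8.94 − 2.533 = 6.407 mg/L.
x_c = v t_c = 0.660 m/s × 1.072 d × 86400 s/d = 61140 m ≈ 61.1 km.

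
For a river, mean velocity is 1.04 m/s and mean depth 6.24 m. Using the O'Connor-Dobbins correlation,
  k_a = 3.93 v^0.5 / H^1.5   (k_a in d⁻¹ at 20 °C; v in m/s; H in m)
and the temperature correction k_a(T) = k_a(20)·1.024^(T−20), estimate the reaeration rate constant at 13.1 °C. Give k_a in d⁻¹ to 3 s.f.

k_a(20) = 3.93 × 1.04^0.5 / 6.24^1.5 = 3.93 × 1.020 / 15.59 = 0.2571 d⁻¹.
k_a(13.1) = 0.2571 × 1.024^(13.1−20) = 0.2571 × 0.8490 = 0.2183 d⁻¹.

k_a ≈ 0.218 d⁻¹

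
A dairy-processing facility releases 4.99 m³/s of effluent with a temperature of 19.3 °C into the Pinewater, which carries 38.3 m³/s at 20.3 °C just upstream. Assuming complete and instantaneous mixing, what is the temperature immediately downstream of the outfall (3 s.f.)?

20.2 °C

Flow-weighted mixing: C = (Q_r C_r + Q_w C_w)/(Q_r + Q_w)
= (38.3×20.3 + 4.99×19.3)/(38.3 + 4.99) = 873.8/43.29 = 20.18 °C.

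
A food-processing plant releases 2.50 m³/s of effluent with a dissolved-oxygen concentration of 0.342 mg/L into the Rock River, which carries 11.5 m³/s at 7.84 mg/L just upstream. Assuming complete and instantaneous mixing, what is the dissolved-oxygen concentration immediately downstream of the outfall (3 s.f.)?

Flow-weighted mixing: C = (Q_r C_r + Q_w C_w)/(Q_r + Q_w)
= (11.5×7.84 + 2.50×0.342)/(11.5 + 2.50) = 91.02/14.00 = 6.501 mg/L.

6.50 mg/L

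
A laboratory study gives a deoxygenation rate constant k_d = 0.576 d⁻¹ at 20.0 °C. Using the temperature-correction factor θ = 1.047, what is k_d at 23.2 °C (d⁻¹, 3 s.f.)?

k_d ≈ 0.667 d⁻¹

k_d(T₂) = k_d(T₁) · θ^(T₂−T₁) = 0.576 × 1.047^(23.2−20.0)
= 0.576 × 1.047^3.20 = 0.576 × 1.158 = 0.6672 d⁻¹.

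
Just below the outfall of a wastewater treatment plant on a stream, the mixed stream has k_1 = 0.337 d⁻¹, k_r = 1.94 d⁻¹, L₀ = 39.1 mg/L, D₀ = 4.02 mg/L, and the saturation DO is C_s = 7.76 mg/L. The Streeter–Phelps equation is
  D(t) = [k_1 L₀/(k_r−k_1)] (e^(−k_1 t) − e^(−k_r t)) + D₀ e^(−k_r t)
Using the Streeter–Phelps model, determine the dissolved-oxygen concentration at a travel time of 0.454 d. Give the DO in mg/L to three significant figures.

DO ≈ 2.45 mg/L

k_1 L₀/(k_r−k_1) = 0.337×39.1/(1.94−0.337) = 13.18/1.603 = 8.220 mg/L.
e^(−k_1 t) = e^(−0.337×0.4540) = 0.8581; e^(−k_r t) = e^(−1.94×0.4540) = 0.4145.
D = 8.220 × (0.8581 − 0.4145) + 4.02 × 0.4145 = 3.647 + 1.666 = 5.313 mg/L.
DO = C_s − D = 7.76 − 5.313 = 2.447 mg/L.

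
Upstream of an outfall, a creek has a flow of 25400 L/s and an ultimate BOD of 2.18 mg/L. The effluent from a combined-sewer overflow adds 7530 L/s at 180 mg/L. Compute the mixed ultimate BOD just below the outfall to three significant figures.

Flow-weighted mixing: C = (Q_r C_r + Q_w C_w)/(Q_r + Q_w)
= (25400×2.18 + 7530×180)/(25400 + 7530) = 1.411×10^6/32930 = 42.84 mg/L.

42.8 mg/L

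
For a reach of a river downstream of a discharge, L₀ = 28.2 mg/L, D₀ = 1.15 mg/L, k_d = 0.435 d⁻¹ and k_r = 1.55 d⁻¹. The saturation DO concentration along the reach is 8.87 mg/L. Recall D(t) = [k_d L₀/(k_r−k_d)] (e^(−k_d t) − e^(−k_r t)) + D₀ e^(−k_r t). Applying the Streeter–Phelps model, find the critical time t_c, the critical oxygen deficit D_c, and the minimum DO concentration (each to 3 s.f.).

With k_r/k_d = 3.563 and 1 − D₀(k_r−k_d)/(k_d L₀) = 0.8955,
t_c = ln(3.563 × 0.8955) / (1.55 − 0.435) = ln(3.191) / 1.115 = 1.160/1.115 = 1.041 d.
D_c = (k_d/k_r) L₀ e^(−k_d t_c) = (0.435/1.55) × 28.2 × e^(−0.435×1.041) = 0.2806 × 28.2 × 0.6359 = 5.033 mg/L.
Minimum DO = C_s − D_c = 8.87 − 5.033 = 3.837 mg/L.

t_c ≈ 1.04 d; D_c ≈ 5.03 mg/L; min DO ≈ 3.84 mg/L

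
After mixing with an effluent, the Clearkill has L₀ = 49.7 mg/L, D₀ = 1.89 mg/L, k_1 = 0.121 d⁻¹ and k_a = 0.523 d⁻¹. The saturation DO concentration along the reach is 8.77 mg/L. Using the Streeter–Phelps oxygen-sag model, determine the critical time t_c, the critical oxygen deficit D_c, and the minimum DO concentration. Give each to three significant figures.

At the critical point dD/dt = 0, so k_1 L₀ e^(−k_1 t) = k_a D. Substituting D(t) from the Streeter–Phelps equation and solving for t gives
t_c = ln[(k_a/k_1)(1 − D₀(k_a−k_1)/(k_1 L₀))] / (k_a−k_1).
Here k_a−k_1 = 0.4020 d⁻¹ and 1 − D₀(k_a−k_1)/(k_1 L₀) = 1 − 1.89×0.4020/(0.121×49.7) = 0.8737, so
t_c = ln(4.322 × 0.8737) / 0.4020 = 1.329 / 0.4020 = 3.305 d.
D_c = (k_1/k_a) L₀ e^(−k_1 t_c) = (0.121/0.523) × 49.7 × e^(−0.121×3.305) = 0.2314 × 49.7 × 0.6704 = 7.708 mg/L.
Minimum DO = C_s − D_c = 8.77 − 7.708 = 1.062 mg/L.

t_c ≈ 3.31 d; D_c ≈ 7.71 mg/L; min DO ≈ 1.06 mg/L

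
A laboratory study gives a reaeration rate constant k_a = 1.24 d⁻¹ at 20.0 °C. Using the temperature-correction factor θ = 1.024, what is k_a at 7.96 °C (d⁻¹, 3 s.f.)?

k_a(T₂) = k_a(T₁) · θ^(T₂−T₁) = 1.24 × 1.024^(7.96−20.0)
= 1.24 × 1.024^-12.0 = 1.24 × 0.7516 = 0.9320 d⁻¹.

k_a ≈ 0.932 d⁻¹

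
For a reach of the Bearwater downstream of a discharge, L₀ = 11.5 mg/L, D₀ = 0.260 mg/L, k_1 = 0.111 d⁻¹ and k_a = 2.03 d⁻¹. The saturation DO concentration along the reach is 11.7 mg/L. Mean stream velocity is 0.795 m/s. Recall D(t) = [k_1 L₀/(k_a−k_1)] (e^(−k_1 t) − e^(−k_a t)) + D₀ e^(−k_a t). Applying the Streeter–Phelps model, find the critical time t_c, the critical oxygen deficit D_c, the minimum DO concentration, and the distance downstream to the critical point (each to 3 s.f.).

t_c ≈ 1.26 d; D_c ≈ 0.547 mg/L; min DO ≈ 11.2 mg/L; x_c ≈ 86.3 km

At the critical point dD/dt = 0, so k_1 L₀ e^(−k_1 t) = k_a D. Substituting D(t) from the Streeter–Phelps equation and solving for t gives
t_c = ln[(k_a/k_1)(1 − D₀(k_a−k_1)/(k_1 L₀))] / (k_a−k_1).
Here k_a−k_1 = 1.919 d⁻¹ and 1 − D₀(k_a−k_1)/(k_1 L₀) = 1 − 0.260×1.919/(0.111×11.5) = 0.6091, so
t_c = ln(18.29 × 0.6091) / 1.919 = 2.411 / 1.919 = 1.256 d.
L(t_c) = L₀ e^(−k_1 t_c) = 11.5 × 0.8699 = 10.00 mg/L, and at the critical point k_a D_c = k_1 L, so D_c = (0.111/2.03) × 10.00 = 0.5470 mg/L.
Minimum DO = C_s − D_c = 11.7 − 0.5470 = 11.15 mg/L.
x_c = v t_c = 0.795 m/s × 1.256 d × 86400 s/d = 86280 m ≈ 86.3 km.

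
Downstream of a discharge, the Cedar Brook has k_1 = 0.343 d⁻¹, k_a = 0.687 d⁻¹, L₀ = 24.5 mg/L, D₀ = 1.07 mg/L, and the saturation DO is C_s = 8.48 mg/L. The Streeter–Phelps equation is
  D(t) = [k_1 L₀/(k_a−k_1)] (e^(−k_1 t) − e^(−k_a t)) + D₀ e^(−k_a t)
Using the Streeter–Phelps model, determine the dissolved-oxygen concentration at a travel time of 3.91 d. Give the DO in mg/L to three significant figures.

k_1 L₀/(k_a−k_1) = 0.343×24.5/(0.687−0.343) = 8.404/0.3440 = 24.43 mg/L.
e^(−k_1 t) = e^(−0.343×3.910) = 0.2615; e^(−k_a t) = e^(−0.687×3.910) = 0.06814.
D = 24.43 × (0.2615 − 0.06814) + 1.07 × 0.06814 = 4.725 + 0.07291 = 4.798 mg/L.
DO = C_s − D = 8.48 − 4.798 = 3.682 mg/L.

DO ≈ 3.68 mg/L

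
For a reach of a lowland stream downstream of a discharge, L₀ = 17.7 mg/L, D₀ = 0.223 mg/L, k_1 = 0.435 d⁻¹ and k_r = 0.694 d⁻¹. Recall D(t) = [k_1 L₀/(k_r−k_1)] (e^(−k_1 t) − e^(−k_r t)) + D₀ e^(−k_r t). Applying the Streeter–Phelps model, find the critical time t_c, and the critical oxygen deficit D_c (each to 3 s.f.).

t_c ≈ 1.77 d; D_c ≈ 5.13 mg/L

With k_r/k_1 = 1.595 and 1 − D₀(k_r−k_1)/(k_1 L₀) = 0.9925,
t_c = ln(1.595 × 0.9925) / (0.694 − 0.435) = ln(1.583) / 0.2590 = 0.4596/0.2590 = 1.775 d.
L(t_c) = L₀ e^(−k_1 t_c) = 17.7 × 0.4621 = 8.180 mg/L, and at the critical point k_r D_c = k_1 L, so D_c = (0.435/0.694) × 8.180 = 5.127 mg/L.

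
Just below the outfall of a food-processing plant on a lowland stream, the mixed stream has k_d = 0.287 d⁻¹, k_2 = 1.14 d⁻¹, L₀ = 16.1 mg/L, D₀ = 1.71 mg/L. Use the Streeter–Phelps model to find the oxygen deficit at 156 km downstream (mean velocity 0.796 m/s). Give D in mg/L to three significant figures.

D ≈ 2.55 mg/L

Travel time t = x/v = 156 km / (0.796 m/s) = 156000 m / 0.796 m/s = 196000 s = 2.268 d.
k_d L₀/(k_2−k_d) = 0.287×16.1/(1.14−0.287) = 4.621/0.8530 = 5.417 mg/L.
e^(−k_d t) = e^(−0.287×2.268) = 0.5215; e^(−k_2 t) = e^(−1.14×2.268) = 0.07533.
D = 5.417 × (0.5215 − 0.07533) + 1.71 × 0.07533 = 2.417 + 0.1288 = 2.546 mg/L.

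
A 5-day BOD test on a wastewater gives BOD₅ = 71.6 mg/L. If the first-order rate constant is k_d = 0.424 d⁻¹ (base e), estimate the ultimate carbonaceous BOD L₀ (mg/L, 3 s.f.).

L₀ ≈ 81.4 mg/L

BOD₅ = L₀(1 − e^(−5k_d)) ⇒ L₀ = BOD₅ / (1 − e^(−5×0.424))
= 71.6 / (1 − 0.1200) = 71.6 / 0.8800 = 81.37 mg/L.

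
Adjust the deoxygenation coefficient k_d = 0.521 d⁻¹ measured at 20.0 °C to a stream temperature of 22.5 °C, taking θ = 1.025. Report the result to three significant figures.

k_d(T₂) = k_d(T₁) · θ^(T₂−T₁) = 0.521 × 1.025^(22.5−20.0)
= 0.521 × 1.025^2.50 = 0.521 × 1.064 = 0.5542 d⁻¹.

k_d ≈ 0.554 d⁻¹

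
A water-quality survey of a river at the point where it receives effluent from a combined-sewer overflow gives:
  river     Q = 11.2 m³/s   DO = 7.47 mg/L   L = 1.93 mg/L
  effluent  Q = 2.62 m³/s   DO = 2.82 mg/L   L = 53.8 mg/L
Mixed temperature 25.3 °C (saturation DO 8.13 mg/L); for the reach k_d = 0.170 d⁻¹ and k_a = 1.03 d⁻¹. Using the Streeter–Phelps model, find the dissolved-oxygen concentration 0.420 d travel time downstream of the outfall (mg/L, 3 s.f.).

Mixed DO = (11.2×7.47 + 2.62×2.82)/(11.2+2.62) = 91.05/13.82 = 6.588 mg/L.
Mixed L₀ = (11.2×1.93 + 2.62×53.8)/(13.82) = 162.6/13.82 = 11.76 mg/L.
Initial deficit D₀ = C_s − DO₀ = 8.13 − 6.588 = 1.542 mg/L.
D(0.420) = [0.170×11.76/(1.03−0.170)](e^(−0.170×0.420) − e^(−1.03×0.420)) + 1.542 e^(−1.03×0.420)
= 2.325 × (0.9311 − 0.6488) + 1.542 × 0.6488 = 1.657 mg/L.
DO = 8.13 − 1.657 = 6.473 mg/L.

DO ≈ 6.47 mg/L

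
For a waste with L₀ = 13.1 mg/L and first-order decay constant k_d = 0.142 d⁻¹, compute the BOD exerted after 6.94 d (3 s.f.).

y ≈ 8.21 mg/L

y_t = L₀(1 − e^(−k_d t)) = 13.1 × (1 − e^(−0.142×6.94))
= 13.1 × (1 − 0.3733) = 13.1 × 0.6267 = 8.210 mg/L.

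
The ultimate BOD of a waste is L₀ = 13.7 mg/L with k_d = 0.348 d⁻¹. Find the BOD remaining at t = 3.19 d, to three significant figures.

L ≈ 4.51 mg/L

L_t = L₀ e^(−k_d t) = 13.7 × e^(−0.348×3.19) = 13.7 × 0.3295 = 4.514 mg/L.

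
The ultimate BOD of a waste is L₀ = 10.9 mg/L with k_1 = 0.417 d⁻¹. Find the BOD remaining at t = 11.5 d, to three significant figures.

L ≈ 0.0901 mg/L

L_t = L₀ e^(−k_1 t) = 10.9 × e^(−0.417×11.5) = 10.9 × 0.008267 = 0.09011 mg/L.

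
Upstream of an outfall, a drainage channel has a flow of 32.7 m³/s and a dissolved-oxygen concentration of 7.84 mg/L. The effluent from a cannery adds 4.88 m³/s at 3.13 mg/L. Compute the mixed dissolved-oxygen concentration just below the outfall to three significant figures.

7.23 mg/L

Flow-weighted mixing: C = (Q_r C_r + Q_w C_w)/(Q_r + Q_w)
= (32.7×7.84 + 4.88×3.13)/(32.7 + 4.88) = 271.6/37.58 = 7.228 mg/L.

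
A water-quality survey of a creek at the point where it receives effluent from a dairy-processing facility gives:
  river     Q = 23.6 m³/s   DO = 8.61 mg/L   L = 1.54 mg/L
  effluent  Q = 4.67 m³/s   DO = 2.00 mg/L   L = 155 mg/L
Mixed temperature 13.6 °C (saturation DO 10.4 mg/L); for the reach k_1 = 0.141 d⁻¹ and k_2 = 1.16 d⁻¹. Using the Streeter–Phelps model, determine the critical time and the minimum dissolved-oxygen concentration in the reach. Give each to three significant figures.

t_c ≈ 0.606 d; minimum DO ≈ 7.40 mg/L

Mixed DO = (23.6×8.61 + 4.67×2.00)/(23.6+4.67) = 212.5/28.27 = 7.518 mg/L.
Mixed L₀ = (23.6×1.54 + 4.67×155)/(28.27) = 760.2/28.27 = 26.89 mg/L.
Initial deficit D₀ = C_s − DO₀ = 10.4 − 7.518 = 2.882 mg/L.
t_c = (1/1.019) ln[(1.16/0.141)(1 − 2.882×1.019/(0.141×26.89))] = 0.9814 × ln(1.855) = 0.6063 d.
D_c = (0.141/1.16) × 26.89 × e^(−0.141×0.6063) = 0.1216 × 26.89 × 0.9181 = 3.001 mg/L.
Minimum DO = 10.4 − 3.001 = 7.399 mg/L.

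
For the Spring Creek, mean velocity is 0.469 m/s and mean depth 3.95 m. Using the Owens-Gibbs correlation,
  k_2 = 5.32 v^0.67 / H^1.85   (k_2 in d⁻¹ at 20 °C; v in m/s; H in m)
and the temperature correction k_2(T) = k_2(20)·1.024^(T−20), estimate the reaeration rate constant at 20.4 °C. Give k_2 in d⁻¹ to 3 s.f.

k_2 ≈ 0.255 d⁻¹

k_2(20) = 5.32 × 0.469^0.67 / 3.95^1.85 = 5.32 × 0.6021 / 12.70 = 0.2523 d⁻¹.
k_2(20.4) = 0.2523 × 1.024^(20.4−20) = 0.2523 × 1.010 = 0.2547 d⁻¹.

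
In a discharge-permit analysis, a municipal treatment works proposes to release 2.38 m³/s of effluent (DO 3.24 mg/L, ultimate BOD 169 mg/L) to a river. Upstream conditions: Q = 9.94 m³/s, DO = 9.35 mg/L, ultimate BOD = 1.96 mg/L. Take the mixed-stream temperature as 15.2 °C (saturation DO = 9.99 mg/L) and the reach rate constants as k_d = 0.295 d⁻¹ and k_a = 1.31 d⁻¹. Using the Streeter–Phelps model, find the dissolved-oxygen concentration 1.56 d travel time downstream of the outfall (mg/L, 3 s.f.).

DO ≈ 4.76 mg/L

Mixed DO = (9.94×9.35 + 2.38×3.24)/(9.94+2.38) = 100.7/12.32 = 8.170 mg/L.
Mixed L₀ = (9.94×1.96 + 2.38×169)/(12.32) = 421.7/12.32 = 34.23 mg/L.
Initial deficit D₀ = C_s − DO₀ = 9.99 − 8.170 = 1.820 mg/L.
D(1.56) = [0.295×34.23/(1.31−0.295)](e^(−0.295×1.56) − e^(−1.31×1.56)) + 1.820 e^(−1.31×1.56)
= 9.948 × (0.6312 − 0.1296) + 1.820 × 0.1296 = 5.226 mg/L.
DO = 9.99 − 5.226 = 4.764 mg/L.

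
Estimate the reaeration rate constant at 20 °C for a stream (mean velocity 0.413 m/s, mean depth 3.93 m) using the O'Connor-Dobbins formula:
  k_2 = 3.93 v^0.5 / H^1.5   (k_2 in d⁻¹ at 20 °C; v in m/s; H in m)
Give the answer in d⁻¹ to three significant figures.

k_2 = 3.93 × 0.413^0.5 / 3.93^1.5 = 3.93 × 0.6427 / 7.791 = 0.3242 d⁻¹.

k_2 ≈ 0.324 d⁻¹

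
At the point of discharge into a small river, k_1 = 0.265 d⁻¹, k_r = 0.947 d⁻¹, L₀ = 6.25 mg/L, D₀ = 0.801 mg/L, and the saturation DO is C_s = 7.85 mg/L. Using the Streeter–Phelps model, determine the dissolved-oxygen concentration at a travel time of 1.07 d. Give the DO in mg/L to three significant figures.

DO ≈ 6.61 mg/L

k_1 L₀/(k_r−k_1) = 0.265×6.25/(0.947−0.265) = 1.656/0.6820 = 2.429 mg/L.
e^(−k_1 t) = e^(−0.265×1.070) = 0.7531; e^(−k_r t) = e^(−0.947×1.070) = 0.3630.
D = 2.429 × (0.7531 − 0.3630) + 0.801 × 0.3630 = 0.9473 + 0.2908 = 1.238 mg/L.
DO = C_s − D = 7.85 − 1.238 = 6.612 mg/L.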